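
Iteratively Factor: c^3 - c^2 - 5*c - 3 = (c + 1)*(c^2 - 2*c - 3) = (c - 3)*(c + 1)*(c + 1)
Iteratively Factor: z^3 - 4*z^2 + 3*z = (z - 3)*(z^2 - z) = z*(z - 3)*(z - 1)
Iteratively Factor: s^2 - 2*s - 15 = (s + 3)*(s - 5)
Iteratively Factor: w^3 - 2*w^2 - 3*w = (w + 1)*(w^2 - 3*w) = (w - 3)*(w + 1)*(w)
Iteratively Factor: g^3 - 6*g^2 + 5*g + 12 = (g + 1)*(g^2 - 7*g + 12) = (g - 4)*(g + 1)*(g - 3)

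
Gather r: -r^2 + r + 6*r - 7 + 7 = -r^2 + 7*r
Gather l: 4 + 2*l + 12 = 2*l + 16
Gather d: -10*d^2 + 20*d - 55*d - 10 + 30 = -10*d^2 - 35*d + 20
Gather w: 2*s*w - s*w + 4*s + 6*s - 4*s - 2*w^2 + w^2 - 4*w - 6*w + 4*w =6*s - w^2 + w*(s - 6)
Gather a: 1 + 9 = 10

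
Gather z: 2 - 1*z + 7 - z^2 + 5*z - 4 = -z^2 + 4*z + 5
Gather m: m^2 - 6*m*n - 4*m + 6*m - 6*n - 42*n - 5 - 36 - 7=m^2 + m*(2 - 6*n) - 48*n - 48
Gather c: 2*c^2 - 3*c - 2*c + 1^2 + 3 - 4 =2*c^2 - 5*c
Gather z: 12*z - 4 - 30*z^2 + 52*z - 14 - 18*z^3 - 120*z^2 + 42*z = -18*z^3 - 150*z^2 + 106*z - 18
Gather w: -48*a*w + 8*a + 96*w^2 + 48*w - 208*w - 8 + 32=8*a + 96*w^2 + w*(-48*a - 160) + 24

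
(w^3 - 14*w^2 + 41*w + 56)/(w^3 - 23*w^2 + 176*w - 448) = (w + 1)/(w - 8)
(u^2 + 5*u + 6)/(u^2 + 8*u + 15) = (u + 2)/(u + 5)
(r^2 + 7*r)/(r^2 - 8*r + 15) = r*(r + 7)/(r^2 - 8*r + 15)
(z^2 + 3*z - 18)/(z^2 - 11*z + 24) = (z + 6)/(z - 8)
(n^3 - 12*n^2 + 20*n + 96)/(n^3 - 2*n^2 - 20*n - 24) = (n - 8)/(n + 2)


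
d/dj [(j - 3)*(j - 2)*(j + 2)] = 3*j^2 - 6*j - 4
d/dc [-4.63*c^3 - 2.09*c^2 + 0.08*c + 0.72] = -13.89*c^2 - 4.18*c + 0.08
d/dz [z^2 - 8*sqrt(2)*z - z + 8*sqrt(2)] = 2*z - 8*sqrt(2) - 1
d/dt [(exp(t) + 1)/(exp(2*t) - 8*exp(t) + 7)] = (-2*(exp(t) - 4)*(exp(t) + 1) + exp(2*t) - 8*exp(t) + 7)*exp(t)/(exp(2*t) - 8*exp(t) + 7)^2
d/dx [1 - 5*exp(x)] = -5*exp(x)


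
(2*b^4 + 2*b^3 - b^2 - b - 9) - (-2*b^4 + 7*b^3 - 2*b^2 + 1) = 4*b^4 - 5*b^3 + b^2 - b - 10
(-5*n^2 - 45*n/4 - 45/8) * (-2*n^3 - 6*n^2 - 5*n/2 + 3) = 10*n^5 + 105*n^4/2 + 365*n^3/4 + 375*n^2/8 - 315*n/16 - 135/8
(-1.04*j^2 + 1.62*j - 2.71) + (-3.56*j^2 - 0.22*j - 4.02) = -4.6*j^2 + 1.4*j - 6.73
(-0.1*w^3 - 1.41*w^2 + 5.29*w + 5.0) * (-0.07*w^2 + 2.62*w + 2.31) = 0.007*w^5 - 0.1633*w^4 - 4.2955*w^3 + 10.2527*w^2 + 25.3199*w + 11.55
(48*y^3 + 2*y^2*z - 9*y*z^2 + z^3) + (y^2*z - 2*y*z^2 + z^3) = 48*y^3 + 3*y^2*z - 11*y*z^2 + 2*z^3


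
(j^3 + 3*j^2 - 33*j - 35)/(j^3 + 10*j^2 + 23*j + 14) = (j - 5)/(j + 2)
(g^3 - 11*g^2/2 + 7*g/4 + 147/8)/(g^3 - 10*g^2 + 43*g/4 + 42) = (g - 7/2)/(g - 8)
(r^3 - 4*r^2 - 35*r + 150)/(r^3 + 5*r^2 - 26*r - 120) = (r - 5)/(r + 4)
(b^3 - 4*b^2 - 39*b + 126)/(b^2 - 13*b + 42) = (b^2 + 3*b - 18)/(b - 6)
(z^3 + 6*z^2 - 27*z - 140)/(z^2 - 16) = (z^2 + 2*z - 35)/(z - 4)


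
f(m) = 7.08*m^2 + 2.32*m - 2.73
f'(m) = 14.16*m + 2.32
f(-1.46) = 8.97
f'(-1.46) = -18.35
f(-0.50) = -2.12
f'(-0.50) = -4.76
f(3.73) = 104.43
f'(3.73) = 55.14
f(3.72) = 103.88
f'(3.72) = 55.00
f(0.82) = 3.93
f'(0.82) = 13.93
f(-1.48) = 9.34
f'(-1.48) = -18.64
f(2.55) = 49.22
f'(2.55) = 38.43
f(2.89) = 63.11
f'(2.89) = 43.24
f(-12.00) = 988.95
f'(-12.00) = -167.60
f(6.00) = 266.07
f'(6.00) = 87.28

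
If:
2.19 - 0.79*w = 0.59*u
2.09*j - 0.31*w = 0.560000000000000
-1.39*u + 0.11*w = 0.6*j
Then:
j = 0.69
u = -0.07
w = 2.83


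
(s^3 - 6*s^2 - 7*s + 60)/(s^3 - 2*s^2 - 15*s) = (s - 4)/s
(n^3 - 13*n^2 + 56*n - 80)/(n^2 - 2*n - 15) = (n^2 - 8*n + 16)/(n + 3)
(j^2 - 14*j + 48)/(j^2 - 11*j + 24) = (j - 6)/(j - 3)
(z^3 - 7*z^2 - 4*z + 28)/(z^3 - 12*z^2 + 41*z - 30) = (z^3 - 7*z^2 - 4*z + 28)/(z^3 - 12*z^2 + 41*z - 30)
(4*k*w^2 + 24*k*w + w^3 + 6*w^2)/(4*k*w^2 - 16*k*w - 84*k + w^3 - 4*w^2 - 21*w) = w*(w + 6)/(w^2 - 4*w - 21)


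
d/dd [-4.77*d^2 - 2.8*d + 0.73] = -9.54*d - 2.8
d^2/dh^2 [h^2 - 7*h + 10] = 2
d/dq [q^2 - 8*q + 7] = 2*q - 8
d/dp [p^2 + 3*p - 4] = 2*p + 3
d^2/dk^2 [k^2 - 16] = 2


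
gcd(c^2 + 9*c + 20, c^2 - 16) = c + 4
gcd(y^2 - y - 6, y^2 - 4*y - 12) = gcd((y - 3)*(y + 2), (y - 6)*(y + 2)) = y + 2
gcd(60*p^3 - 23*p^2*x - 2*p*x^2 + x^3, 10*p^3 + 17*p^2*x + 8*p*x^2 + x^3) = 5*p + x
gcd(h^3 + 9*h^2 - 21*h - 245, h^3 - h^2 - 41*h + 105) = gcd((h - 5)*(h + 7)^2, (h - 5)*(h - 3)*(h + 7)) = h^2 + 2*h - 35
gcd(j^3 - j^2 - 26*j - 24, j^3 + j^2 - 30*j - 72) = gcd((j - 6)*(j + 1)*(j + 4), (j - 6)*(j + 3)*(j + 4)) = j^2 - 2*j - 24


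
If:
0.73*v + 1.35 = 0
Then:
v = -1.85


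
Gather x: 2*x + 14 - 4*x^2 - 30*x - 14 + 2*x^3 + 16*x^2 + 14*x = 2*x^3 + 12*x^2 - 14*x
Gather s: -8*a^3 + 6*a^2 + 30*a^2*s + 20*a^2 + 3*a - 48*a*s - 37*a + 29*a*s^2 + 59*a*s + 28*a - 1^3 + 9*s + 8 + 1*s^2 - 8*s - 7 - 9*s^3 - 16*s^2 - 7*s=-8*a^3 + 26*a^2 - 6*a - 9*s^3 + s^2*(29*a - 15) + s*(30*a^2 + 11*a - 6)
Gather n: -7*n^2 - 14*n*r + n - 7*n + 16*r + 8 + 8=-7*n^2 + n*(-14*r - 6) + 16*r + 16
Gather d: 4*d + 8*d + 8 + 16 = 12*d + 24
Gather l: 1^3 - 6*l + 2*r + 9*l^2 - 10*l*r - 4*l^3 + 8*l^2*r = -4*l^3 + l^2*(8*r + 9) + l*(-10*r - 6) + 2*r + 1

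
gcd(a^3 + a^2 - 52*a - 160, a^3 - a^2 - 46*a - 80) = a^2 - 3*a - 40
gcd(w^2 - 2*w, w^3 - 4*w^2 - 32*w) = w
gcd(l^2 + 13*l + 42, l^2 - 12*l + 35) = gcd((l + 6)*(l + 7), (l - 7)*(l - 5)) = 1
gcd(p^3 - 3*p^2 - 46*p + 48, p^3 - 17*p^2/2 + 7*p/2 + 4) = p^2 - 9*p + 8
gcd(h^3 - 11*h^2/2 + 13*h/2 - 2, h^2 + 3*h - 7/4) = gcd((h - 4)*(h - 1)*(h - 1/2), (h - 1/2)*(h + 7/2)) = h - 1/2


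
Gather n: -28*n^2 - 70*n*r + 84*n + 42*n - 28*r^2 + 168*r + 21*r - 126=-28*n^2 + n*(126 - 70*r) - 28*r^2 + 189*r - 126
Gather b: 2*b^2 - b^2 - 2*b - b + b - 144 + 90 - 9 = b^2 - 2*b - 63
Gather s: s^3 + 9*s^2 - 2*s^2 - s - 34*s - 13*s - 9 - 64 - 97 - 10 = s^3 + 7*s^2 - 48*s - 180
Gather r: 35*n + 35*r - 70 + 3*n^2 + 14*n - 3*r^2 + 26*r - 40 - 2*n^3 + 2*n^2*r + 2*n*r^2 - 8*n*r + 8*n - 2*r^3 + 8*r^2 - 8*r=-2*n^3 + 3*n^2 + 57*n - 2*r^3 + r^2*(2*n + 5) + r*(2*n^2 - 8*n + 53) - 110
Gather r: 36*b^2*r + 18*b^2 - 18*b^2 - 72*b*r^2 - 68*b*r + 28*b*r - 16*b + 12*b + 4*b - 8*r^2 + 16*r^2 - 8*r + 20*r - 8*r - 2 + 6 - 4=r^2*(8 - 72*b) + r*(36*b^2 - 40*b + 4)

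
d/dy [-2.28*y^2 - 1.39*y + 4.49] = -4.56*y - 1.39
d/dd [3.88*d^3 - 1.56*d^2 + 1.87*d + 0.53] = 11.64*d^2 - 3.12*d + 1.87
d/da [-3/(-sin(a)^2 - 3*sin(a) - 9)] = -3*(2*sin(a) + 3)*cos(a)/(sin(a)^2 + 3*sin(a) + 9)^2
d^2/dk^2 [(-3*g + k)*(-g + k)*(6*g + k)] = 4*g + 6*k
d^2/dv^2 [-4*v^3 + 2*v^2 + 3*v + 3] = 4 - 24*v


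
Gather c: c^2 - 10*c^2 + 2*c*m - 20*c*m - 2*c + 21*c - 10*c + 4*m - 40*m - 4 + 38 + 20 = -9*c^2 + c*(9 - 18*m) - 36*m + 54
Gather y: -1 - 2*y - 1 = -2*y - 2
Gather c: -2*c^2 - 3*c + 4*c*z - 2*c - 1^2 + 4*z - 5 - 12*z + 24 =-2*c^2 + c*(4*z - 5) - 8*z + 18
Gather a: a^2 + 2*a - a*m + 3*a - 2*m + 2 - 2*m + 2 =a^2 + a*(5 - m) - 4*m + 4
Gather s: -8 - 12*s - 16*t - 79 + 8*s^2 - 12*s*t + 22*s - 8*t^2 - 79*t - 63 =8*s^2 + s*(10 - 12*t) - 8*t^2 - 95*t - 150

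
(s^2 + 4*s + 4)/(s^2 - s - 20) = (s^2 + 4*s + 4)/(s^2 - s - 20)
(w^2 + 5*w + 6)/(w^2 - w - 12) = (w + 2)/(w - 4)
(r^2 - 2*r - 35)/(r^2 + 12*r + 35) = (r - 7)/(r + 7)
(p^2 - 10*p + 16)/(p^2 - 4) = (p - 8)/(p + 2)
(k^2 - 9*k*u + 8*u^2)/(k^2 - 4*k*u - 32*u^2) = (k - u)/(k + 4*u)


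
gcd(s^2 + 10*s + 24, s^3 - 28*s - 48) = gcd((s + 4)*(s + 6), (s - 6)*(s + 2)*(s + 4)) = s + 4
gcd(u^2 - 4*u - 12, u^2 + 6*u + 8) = u + 2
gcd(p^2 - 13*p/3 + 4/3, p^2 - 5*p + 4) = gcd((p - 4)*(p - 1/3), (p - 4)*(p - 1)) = p - 4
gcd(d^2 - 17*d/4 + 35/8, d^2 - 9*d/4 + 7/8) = d - 7/4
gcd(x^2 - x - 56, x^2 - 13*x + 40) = x - 8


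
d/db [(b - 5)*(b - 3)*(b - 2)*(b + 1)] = 4*b^3 - 27*b^2 + 42*b + 1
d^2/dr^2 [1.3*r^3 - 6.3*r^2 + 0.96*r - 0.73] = 7.8*r - 12.6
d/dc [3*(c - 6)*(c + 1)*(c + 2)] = 9*c^2 - 18*c - 48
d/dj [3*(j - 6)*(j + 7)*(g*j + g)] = 3*g*(3*j^2 + 4*j - 41)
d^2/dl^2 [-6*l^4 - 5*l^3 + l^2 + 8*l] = -72*l^2 - 30*l + 2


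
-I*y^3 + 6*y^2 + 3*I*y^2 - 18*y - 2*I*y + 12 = (y - 2)*(y + 6*I)*(-I*y + I)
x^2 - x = x*(x - 1)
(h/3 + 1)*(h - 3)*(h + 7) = h^3/3 + 7*h^2/3 - 3*h - 21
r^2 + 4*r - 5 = (r - 1)*(r + 5)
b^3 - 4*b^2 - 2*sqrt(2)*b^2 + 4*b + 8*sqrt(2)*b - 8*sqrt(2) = (b - 2)^2*(b - 2*sqrt(2))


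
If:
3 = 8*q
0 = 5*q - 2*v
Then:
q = 3/8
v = 15/16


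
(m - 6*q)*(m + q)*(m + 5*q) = m^3 - 31*m*q^2 - 30*q^3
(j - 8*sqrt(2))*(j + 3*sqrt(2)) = j^2 - 5*sqrt(2)*j - 48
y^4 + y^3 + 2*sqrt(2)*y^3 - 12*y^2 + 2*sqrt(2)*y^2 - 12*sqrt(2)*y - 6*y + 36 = (y - 2)*(y + 3)*(y - sqrt(2))*(y + 3*sqrt(2))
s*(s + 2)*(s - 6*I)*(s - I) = s^4 + 2*s^3 - 7*I*s^3 - 6*s^2 - 14*I*s^2 - 12*s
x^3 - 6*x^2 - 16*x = x*(x - 8)*(x + 2)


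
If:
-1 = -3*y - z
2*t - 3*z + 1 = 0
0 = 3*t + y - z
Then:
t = 1/19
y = 4/19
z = 7/19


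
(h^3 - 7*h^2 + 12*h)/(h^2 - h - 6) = h*(h - 4)/(h + 2)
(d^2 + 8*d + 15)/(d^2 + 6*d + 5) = (d + 3)/(d + 1)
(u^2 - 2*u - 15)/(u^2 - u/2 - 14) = 2*(-u^2 + 2*u + 15)/(-2*u^2 + u + 28)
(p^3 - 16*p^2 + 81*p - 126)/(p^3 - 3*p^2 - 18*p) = (p^2 - 10*p + 21)/(p*(p + 3))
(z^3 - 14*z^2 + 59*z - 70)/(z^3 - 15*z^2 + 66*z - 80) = (z - 7)/(z - 8)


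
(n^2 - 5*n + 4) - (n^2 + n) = 4 - 6*n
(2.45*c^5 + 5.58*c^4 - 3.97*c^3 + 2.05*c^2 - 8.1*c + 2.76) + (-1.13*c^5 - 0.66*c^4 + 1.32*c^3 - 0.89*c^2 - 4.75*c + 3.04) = 1.32*c^5 + 4.92*c^4 - 2.65*c^3 + 1.16*c^2 - 12.85*c + 5.8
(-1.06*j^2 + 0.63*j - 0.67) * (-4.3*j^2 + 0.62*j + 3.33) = 4.558*j^4 - 3.3662*j^3 - 0.2582*j^2 + 1.6825*j - 2.2311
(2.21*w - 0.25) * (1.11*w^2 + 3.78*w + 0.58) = 2.4531*w^3 + 8.0763*w^2 + 0.3368*w - 0.145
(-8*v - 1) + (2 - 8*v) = 1 - 16*v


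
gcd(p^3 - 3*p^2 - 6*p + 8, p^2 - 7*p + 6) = p - 1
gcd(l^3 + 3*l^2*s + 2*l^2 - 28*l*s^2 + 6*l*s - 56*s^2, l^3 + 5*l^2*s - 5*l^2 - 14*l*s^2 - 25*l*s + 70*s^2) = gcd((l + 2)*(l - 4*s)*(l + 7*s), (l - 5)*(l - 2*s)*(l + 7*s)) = l + 7*s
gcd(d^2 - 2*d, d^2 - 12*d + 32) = 1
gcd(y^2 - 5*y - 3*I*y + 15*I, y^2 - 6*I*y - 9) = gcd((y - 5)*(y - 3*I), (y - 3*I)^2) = y - 3*I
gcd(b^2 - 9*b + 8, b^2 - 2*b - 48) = b - 8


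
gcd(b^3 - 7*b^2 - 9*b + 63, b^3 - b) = 1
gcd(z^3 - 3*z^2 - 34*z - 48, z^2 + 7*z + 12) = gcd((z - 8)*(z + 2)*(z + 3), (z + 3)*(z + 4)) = z + 3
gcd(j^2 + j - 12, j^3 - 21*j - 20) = j + 4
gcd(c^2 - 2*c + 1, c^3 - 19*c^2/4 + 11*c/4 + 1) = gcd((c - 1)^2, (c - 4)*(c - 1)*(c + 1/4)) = c - 1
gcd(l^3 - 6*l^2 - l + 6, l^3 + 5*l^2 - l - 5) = l^2 - 1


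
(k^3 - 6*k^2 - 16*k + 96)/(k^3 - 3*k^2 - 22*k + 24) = (k - 4)/(k - 1)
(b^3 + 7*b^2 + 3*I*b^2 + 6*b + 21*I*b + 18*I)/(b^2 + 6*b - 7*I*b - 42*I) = (b^2 + b*(1 + 3*I) + 3*I)/(b - 7*I)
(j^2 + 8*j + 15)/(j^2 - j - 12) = (j + 5)/(j - 4)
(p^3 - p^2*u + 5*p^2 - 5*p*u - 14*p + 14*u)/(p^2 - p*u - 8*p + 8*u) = (p^2 + 5*p - 14)/(p - 8)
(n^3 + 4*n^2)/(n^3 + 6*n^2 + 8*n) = n/(n + 2)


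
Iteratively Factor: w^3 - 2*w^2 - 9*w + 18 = (w - 2)*(w^2 - 9) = (w - 3)*(w - 2)*(w + 3)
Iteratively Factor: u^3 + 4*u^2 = (u)*(u^2 + 4*u) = u*(u + 4)*(u)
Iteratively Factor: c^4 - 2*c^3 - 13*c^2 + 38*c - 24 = (c - 3)*(c^3 + c^2 - 10*c + 8) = (c - 3)*(c + 4)*(c^2 - 3*c + 2) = (c - 3)*(c - 1)*(c + 4)*(c - 2)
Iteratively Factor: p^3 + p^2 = (p)*(p^2 + p) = p^2*(p + 1)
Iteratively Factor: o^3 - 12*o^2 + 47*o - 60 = (o - 3)*(o^2 - 9*o + 20) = (o - 4)*(o - 3)*(o - 5)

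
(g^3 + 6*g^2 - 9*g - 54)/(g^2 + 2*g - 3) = (g^2 + 3*g - 18)/(g - 1)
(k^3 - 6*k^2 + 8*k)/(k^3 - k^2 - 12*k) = (k - 2)/(k + 3)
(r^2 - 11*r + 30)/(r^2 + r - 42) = (r - 5)/(r + 7)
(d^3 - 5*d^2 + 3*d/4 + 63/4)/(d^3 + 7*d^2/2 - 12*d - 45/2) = (d - 7/2)/(d + 5)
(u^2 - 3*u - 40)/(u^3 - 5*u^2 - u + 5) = (u^2 - 3*u - 40)/(u^3 - 5*u^2 - u + 5)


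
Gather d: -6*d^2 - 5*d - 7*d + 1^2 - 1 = -6*d^2 - 12*d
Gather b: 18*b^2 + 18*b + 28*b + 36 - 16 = 18*b^2 + 46*b + 20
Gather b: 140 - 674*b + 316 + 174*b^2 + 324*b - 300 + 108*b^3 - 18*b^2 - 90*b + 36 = 108*b^3 + 156*b^2 - 440*b + 192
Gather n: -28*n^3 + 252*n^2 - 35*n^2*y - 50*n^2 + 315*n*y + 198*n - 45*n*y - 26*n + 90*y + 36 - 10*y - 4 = -28*n^3 + n^2*(202 - 35*y) + n*(270*y + 172) + 80*y + 32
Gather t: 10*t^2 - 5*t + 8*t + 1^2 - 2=10*t^2 + 3*t - 1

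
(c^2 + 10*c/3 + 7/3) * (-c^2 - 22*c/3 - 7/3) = -c^4 - 32*c^3/3 - 262*c^2/9 - 224*c/9 - 49/9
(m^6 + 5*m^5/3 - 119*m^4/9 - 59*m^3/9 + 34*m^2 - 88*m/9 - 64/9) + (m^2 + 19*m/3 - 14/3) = m^6 + 5*m^5/3 - 119*m^4/9 - 59*m^3/9 + 35*m^2 - 31*m/9 - 106/9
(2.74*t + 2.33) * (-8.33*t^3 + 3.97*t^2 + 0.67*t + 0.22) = -22.8242*t^4 - 8.5311*t^3 + 11.0859*t^2 + 2.1639*t + 0.5126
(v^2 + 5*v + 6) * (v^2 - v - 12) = v^4 + 4*v^3 - 11*v^2 - 66*v - 72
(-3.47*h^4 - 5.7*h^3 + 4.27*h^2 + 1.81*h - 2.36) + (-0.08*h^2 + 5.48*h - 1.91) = -3.47*h^4 - 5.7*h^3 + 4.19*h^2 + 7.29*h - 4.27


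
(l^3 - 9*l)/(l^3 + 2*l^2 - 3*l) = (l - 3)/(l - 1)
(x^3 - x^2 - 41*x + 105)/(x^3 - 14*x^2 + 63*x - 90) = (x + 7)/(x - 6)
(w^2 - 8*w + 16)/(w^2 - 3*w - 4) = (w - 4)/(w + 1)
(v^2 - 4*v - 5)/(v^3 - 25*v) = (v + 1)/(v*(v + 5))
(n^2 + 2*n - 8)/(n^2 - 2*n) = (n + 4)/n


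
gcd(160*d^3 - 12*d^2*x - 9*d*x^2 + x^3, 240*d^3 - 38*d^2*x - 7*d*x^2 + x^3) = 40*d^2 - 13*d*x + x^2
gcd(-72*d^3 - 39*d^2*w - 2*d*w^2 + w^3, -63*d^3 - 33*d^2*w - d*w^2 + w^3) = 9*d^2 + 6*d*w + w^2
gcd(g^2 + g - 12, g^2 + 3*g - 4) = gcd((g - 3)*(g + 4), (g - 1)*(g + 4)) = g + 4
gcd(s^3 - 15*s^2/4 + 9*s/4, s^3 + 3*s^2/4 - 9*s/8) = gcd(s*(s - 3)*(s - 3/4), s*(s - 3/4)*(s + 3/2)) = s^2 - 3*s/4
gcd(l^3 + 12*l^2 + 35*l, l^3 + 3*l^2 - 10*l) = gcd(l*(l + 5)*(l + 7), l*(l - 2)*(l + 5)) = l^2 + 5*l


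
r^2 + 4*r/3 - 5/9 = (r - 1/3)*(r + 5/3)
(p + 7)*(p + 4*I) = p^2 + 7*p + 4*I*p + 28*I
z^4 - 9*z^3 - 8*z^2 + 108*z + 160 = (z - 8)*(z - 5)*(z + 2)^2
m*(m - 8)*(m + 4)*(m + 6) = m^4 + 2*m^3 - 56*m^2 - 192*m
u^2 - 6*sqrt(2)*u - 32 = (u - 8*sqrt(2))*(u + 2*sqrt(2))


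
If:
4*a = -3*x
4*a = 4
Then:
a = 1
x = -4/3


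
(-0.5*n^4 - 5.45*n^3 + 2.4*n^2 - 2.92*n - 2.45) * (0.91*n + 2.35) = -0.455*n^5 - 6.1345*n^4 - 10.6235*n^3 + 2.9828*n^2 - 9.0915*n - 5.7575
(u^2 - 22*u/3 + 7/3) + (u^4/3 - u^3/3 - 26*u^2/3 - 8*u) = u^4/3 - u^3/3 - 23*u^2/3 - 46*u/3 + 7/3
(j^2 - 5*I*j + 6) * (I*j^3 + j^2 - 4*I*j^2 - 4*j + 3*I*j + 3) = I*j^5 + 6*j^4 - 4*I*j^4 - 24*j^3 + 4*I*j^3 + 24*j^2 - 4*I*j^2 - 24*j + 3*I*j + 18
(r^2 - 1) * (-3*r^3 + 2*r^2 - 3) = -3*r^5 + 2*r^4 + 3*r^3 - 5*r^2 + 3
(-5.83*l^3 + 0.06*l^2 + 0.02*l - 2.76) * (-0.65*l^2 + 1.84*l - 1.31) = 3.7895*l^5 - 10.7662*l^4 + 7.7347*l^3 + 1.7522*l^2 - 5.1046*l + 3.6156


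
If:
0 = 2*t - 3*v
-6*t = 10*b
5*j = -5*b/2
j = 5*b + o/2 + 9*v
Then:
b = -9*v/10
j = 9*v/20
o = -81*v/10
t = 3*v/2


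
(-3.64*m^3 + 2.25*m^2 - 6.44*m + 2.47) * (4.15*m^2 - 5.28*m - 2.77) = -15.106*m^5 + 28.5567*m^4 - 28.5232*m^3 + 38.0212*m^2 + 4.7972*m - 6.8419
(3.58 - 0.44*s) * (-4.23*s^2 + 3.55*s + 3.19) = 1.8612*s^3 - 16.7054*s^2 + 11.3054*s + 11.4202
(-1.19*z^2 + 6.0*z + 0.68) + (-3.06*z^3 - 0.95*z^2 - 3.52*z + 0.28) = -3.06*z^3 - 2.14*z^2 + 2.48*z + 0.96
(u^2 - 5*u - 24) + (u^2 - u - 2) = 2*u^2 - 6*u - 26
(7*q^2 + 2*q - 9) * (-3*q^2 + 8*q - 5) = -21*q^4 + 50*q^3 + 8*q^2 - 82*q + 45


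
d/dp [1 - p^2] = -2*p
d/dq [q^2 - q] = 2*q - 1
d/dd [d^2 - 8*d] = 2*d - 8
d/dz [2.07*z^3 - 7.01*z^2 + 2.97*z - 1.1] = 6.21*z^2 - 14.02*z + 2.97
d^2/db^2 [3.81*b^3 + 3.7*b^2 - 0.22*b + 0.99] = 22.86*b + 7.4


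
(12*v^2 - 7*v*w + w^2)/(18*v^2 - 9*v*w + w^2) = (4*v - w)/(6*v - w)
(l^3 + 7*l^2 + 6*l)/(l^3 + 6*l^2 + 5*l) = (l + 6)/(l + 5)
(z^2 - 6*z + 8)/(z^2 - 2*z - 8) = (z - 2)/(z + 2)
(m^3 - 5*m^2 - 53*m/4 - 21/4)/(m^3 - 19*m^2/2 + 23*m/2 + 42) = (m + 1/2)/(m - 4)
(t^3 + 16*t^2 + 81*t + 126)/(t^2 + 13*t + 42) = t + 3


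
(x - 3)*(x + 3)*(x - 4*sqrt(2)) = x^3 - 4*sqrt(2)*x^2 - 9*x + 36*sqrt(2)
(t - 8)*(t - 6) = t^2 - 14*t + 48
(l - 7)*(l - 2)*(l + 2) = l^3 - 7*l^2 - 4*l + 28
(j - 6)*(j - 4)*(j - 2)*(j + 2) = j^4 - 10*j^3 + 20*j^2 + 40*j - 96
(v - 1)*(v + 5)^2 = v^3 + 9*v^2 + 15*v - 25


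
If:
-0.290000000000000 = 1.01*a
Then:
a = -0.29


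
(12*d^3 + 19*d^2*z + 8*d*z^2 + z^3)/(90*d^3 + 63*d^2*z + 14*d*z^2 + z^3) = (4*d^2 + 5*d*z + z^2)/(30*d^2 + 11*d*z + z^2)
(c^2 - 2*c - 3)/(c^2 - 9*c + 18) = (c + 1)/(c - 6)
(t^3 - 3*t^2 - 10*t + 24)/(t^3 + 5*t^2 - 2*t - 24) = (t - 4)/(t + 4)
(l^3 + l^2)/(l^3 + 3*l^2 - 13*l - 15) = l^2/(l^2 + 2*l - 15)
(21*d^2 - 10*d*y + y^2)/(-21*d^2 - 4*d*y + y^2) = (-3*d + y)/(3*d + y)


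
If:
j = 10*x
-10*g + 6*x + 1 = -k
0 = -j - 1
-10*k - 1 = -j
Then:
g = 1/50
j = -1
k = -1/5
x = -1/10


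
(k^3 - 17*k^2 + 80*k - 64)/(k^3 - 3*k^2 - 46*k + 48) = (k - 8)/(k + 6)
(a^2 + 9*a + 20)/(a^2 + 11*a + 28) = (a + 5)/(a + 7)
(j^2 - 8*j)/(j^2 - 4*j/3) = 3*(j - 8)/(3*j - 4)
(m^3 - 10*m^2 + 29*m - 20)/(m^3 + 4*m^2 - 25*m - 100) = (m^2 - 5*m + 4)/(m^2 + 9*m + 20)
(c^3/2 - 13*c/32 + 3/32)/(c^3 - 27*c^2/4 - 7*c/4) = (-16*c^3 + 13*c - 3)/(8*c*(-4*c^2 + 27*c + 7))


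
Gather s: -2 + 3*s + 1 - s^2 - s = -s^2 + 2*s - 1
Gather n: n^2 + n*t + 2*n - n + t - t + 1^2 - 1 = n^2 + n*(t + 1)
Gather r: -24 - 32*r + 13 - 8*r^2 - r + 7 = -8*r^2 - 33*r - 4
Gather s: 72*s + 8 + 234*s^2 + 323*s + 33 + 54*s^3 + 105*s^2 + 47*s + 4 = 54*s^3 + 339*s^2 + 442*s + 45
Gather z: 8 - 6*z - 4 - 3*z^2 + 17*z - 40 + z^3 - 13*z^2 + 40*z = z^3 - 16*z^2 + 51*z - 36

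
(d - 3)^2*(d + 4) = d^3 - 2*d^2 - 15*d + 36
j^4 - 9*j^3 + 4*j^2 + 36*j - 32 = (j - 8)*(j - 2)*(j - 1)*(j + 2)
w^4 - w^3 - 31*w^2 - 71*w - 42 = (w - 7)*(w + 1)*(w + 2)*(w + 3)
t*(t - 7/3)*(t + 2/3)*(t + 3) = t^4 + 4*t^3/3 - 59*t^2/9 - 14*t/3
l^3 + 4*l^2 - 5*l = l*(l - 1)*(l + 5)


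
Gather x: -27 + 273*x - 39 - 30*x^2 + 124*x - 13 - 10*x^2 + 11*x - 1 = -40*x^2 + 408*x - 80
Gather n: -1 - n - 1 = -n - 2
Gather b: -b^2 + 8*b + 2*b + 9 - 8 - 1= -b^2 + 10*b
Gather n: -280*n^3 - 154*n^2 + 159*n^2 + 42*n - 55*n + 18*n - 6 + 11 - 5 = -280*n^3 + 5*n^2 + 5*n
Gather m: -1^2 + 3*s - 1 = 3*s - 2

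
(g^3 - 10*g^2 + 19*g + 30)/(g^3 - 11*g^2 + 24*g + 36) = (g - 5)/(g - 6)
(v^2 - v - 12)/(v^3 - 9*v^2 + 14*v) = (v^2 - v - 12)/(v*(v^2 - 9*v + 14))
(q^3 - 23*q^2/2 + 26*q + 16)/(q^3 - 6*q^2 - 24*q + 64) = (q^2 - 7*q/2 - 2)/(q^2 + 2*q - 8)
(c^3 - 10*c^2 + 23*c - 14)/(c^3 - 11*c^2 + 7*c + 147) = (c^2 - 3*c + 2)/(c^2 - 4*c - 21)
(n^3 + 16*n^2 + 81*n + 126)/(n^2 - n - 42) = (n^2 + 10*n + 21)/(n - 7)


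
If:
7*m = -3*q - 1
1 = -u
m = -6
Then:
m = -6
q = 41/3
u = -1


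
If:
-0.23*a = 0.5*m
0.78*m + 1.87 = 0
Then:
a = 5.21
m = -2.40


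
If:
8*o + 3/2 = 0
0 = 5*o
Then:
No Solution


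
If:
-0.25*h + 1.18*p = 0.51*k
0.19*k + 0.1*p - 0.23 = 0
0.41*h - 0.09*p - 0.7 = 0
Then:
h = 1.87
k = 0.82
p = 0.75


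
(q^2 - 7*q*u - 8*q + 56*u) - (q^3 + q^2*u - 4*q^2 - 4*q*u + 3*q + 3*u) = -q^3 - q^2*u + 5*q^2 - 3*q*u - 11*q + 53*u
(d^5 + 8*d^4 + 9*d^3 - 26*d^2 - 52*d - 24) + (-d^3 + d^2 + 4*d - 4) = d^5 + 8*d^4 + 8*d^3 - 25*d^2 - 48*d - 28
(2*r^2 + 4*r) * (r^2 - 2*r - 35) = 2*r^4 - 78*r^2 - 140*r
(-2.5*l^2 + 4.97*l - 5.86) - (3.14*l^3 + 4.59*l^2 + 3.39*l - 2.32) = -3.14*l^3 - 7.09*l^2 + 1.58*l - 3.54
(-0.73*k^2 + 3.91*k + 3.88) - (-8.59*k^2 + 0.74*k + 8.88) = 7.86*k^2 + 3.17*k - 5.0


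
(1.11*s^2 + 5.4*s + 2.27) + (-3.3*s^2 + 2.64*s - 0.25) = -2.19*s^2 + 8.04*s + 2.02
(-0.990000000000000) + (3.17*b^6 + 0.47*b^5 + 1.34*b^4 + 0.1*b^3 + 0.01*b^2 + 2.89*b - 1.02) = 3.17*b^6 + 0.47*b^5 + 1.34*b^4 + 0.1*b^3 + 0.01*b^2 + 2.89*b - 2.01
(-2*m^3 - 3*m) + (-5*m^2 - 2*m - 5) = -2*m^3 - 5*m^2 - 5*m - 5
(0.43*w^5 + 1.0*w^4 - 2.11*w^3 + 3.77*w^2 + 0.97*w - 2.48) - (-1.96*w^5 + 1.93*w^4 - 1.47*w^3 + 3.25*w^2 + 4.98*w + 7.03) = 2.39*w^5 - 0.93*w^4 - 0.64*w^3 + 0.52*w^2 - 4.01*w - 9.51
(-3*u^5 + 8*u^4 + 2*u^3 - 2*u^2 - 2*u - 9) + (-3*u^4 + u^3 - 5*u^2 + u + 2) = -3*u^5 + 5*u^4 + 3*u^3 - 7*u^2 - u - 7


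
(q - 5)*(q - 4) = q^2 - 9*q + 20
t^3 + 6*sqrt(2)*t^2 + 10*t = t*(t + sqrt(2))*(t + 5*sqrt(2))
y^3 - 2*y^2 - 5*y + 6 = (y - 3)*(y - 1)*(y + 2)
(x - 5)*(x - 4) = x^2 - 9*x + 20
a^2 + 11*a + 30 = (a + 5)*(a + 6)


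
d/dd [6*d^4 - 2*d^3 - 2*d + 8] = 24*d^3 - 6*d^2 - 2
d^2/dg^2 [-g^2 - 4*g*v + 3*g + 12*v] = -2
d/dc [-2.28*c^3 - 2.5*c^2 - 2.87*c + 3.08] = -6.84*c^2 - 5.0*c - 2.87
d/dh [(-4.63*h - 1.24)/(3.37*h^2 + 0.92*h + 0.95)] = (15.6031*h^2 + 8.3576*h - 3.2577)/(11.3569*h^4 + 6.2008*h^3 + 7.2494*h^2 + 1.748*h + 0.9025)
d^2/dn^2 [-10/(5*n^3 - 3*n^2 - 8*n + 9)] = 20*(3*(5*n - 1)*(5*n^3 - 3*n^2 - 8*n + 9) - (-15*n^2 + 6*n + 8)^2)/(5*n^3 - 3*n^2 - 8*n + 9)^3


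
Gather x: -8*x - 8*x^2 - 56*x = -8*x^2 - 64*x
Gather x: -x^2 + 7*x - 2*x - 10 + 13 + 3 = -x^2 + 5*x + 6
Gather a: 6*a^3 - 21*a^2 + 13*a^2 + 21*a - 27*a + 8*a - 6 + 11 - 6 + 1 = 6*a^3 - 8*a^2 + 2*a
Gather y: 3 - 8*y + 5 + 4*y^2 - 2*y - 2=4*y^2 - 10*y + 6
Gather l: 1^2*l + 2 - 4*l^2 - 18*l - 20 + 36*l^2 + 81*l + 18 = 32*l^2 + 64*l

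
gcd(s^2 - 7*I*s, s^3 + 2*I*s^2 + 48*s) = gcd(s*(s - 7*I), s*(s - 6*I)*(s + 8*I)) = s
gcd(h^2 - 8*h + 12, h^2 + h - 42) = h - 6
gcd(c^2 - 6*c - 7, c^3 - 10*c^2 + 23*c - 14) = c - 7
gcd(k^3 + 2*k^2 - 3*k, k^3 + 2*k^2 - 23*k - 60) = k + 3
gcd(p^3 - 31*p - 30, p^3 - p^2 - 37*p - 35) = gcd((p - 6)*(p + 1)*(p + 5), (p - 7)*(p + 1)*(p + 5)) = p^2 + 6*p + 5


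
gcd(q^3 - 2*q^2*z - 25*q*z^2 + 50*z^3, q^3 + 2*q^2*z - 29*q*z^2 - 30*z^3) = -q + 5*z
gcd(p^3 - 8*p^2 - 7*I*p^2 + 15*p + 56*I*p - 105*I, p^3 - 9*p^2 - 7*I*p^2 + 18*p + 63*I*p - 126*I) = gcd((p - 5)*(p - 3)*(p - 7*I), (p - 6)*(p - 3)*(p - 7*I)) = p^2 + p*(-3 - 7*I) + 21*I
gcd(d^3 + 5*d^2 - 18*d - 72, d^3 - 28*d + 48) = d^2 + 2*d - 24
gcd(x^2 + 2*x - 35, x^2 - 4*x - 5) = x - 5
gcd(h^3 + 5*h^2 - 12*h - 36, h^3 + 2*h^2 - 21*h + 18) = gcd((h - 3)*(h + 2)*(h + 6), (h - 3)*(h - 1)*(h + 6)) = h^2 + 3*h - 18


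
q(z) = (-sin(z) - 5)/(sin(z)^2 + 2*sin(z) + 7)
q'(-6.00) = 0.10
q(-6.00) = -0.69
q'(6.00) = 0.01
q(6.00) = -0.72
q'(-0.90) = -0.07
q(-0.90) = -0.70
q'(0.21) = 0.09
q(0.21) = -0.70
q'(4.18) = 0.07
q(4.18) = -0.69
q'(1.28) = 0.04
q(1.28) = -0.61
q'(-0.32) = -0.00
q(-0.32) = -0.72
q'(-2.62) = 0.04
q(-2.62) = -0.72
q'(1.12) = 0.06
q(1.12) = -0.61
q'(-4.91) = 0.03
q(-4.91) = -0.60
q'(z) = (-2*sin(z)*cos(z) - 2*cos(z))*(-sin(z) - 5)/(sin(z)^2 + 2*sin(z) + 7)^2 - cos(z)/(sin(z)^2 + 2*sin(z) + 7)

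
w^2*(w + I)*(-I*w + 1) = -I*w^4 + 2*w^3 + I*w^2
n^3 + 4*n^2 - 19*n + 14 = (n - 2)*(n - 1)*(n + 7)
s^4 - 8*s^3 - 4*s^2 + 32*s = s*(s - 8)*(s - 2)*(s + 2)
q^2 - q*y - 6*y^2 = (q - 3*y)*(q + 2*y)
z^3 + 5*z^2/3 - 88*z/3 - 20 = (z - 5)*(z + 2/3)*(z + 6)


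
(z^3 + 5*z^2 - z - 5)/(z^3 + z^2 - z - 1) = (z + 5)/(z + 1)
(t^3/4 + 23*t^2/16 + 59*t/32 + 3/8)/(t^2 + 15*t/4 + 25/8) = (8*t^3 + 46*t^2 + 59*t + 12)/(4*(8*t^2 + 30*t + 25))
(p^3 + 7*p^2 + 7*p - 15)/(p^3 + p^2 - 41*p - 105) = (p - 1)/(p - 7)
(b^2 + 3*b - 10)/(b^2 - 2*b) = (b + 5)/b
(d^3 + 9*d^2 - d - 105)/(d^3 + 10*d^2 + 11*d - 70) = (d - 3)/(d - 2)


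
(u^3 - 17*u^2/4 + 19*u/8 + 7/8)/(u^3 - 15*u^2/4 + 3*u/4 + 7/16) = 2*(u - 1)/(2*u - 1)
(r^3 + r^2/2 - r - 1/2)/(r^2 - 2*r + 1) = (2*r^2 + 3*r + 1)/(2*(r - 1))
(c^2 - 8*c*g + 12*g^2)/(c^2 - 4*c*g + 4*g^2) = (c - 6*g)/(c - 2*g)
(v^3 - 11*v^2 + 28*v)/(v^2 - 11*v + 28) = v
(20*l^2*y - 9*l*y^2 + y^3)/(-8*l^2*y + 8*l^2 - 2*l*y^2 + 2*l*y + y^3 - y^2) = y*(-5*l + y)/(2*l*y - 2*l + y^2 - y)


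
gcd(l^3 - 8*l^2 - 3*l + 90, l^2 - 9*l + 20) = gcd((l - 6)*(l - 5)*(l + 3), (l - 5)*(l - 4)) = l - 5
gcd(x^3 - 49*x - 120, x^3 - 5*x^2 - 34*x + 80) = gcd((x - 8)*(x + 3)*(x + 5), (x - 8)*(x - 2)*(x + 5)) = x^2 - 3*x - 40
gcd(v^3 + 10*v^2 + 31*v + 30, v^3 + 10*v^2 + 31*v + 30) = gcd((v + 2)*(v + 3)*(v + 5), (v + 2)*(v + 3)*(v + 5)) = v^3 + 10*v^2 + 31*v + 30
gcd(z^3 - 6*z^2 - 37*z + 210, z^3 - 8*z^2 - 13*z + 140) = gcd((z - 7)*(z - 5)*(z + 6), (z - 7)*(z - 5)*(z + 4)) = z^2 - 12*z + 35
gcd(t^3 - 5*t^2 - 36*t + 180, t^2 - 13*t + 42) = t - 6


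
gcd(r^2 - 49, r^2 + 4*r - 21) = r + 7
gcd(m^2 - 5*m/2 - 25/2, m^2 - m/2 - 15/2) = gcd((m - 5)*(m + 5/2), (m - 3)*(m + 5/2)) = m + 5/2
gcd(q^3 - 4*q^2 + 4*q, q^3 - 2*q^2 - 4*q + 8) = q^2 - 4*q + 4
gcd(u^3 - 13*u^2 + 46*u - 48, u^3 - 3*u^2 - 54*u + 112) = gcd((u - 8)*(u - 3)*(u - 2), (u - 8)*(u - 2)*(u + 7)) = u^2 - 10*u + 16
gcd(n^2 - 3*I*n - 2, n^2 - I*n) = n - I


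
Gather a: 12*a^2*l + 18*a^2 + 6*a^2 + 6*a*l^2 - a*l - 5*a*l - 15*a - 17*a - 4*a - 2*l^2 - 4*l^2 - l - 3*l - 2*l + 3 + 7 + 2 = a^2*(12*l + 24) + a*(6*l^2 - 6*l - 36) - 6*l^2 - 6*l + 12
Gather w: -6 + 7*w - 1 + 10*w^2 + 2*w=10*w^2 + 9*w - 7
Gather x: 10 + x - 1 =x + 9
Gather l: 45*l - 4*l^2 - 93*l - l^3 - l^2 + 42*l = -l^3 - 5*l^2 - 6*l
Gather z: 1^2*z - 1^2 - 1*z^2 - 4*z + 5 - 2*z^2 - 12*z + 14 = -3*z^2 - 15*z + 18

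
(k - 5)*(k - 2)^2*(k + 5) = k^4 - 4*k^3 - 21*k^2 + 100*k - 100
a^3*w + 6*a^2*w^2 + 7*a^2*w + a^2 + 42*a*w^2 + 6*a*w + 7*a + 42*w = (a + 7)*(a + 6*w)*(a*w + 1)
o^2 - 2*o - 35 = (o - 7)*(o + 5)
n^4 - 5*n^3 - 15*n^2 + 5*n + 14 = (n - 7)*(n - 1)*(n + 1)*(n + 2)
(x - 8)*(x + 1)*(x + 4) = x^3 - 3*x^2 - 36*x - 32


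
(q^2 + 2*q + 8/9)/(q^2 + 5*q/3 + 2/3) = (q + 4/3)/(q + 1)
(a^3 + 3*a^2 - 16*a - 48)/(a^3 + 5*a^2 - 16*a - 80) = (a + 3)/(a + 5)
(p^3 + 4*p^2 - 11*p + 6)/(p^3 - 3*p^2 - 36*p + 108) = (p^2 - 2*p + 1)/(p^2 - 9*p + 18)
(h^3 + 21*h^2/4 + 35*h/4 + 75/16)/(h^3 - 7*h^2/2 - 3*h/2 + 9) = (8*h^2 + 30*h + 25)/(8*(h^2 - 5*h + 6))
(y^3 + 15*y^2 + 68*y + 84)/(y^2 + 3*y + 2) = (y^2 + 13*y + 42)/(y + 1)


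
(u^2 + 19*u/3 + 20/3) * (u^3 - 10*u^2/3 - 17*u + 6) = u^5 + 3*u^4 - 283*u^3/9 - 1115*u^2/9 - 226*u/3 + 40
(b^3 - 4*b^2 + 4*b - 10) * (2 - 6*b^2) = -6*b^5 + 24*b^4 - 22*b^3 + 52*b^2 + 8*b - 20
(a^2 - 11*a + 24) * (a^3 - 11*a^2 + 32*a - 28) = a^5 - 22*a^4 + 177*a^3 - 644*a^2 + 1076*a - 672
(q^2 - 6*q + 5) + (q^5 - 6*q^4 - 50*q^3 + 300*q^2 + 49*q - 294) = q^5 - 6*q^4 - 50*q^3 + 301*q^2 + 43*q - 289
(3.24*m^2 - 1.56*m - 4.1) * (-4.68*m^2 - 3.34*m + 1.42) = -15.1632*m^4 - 3.5208*m^3 + 28.9992*m^2 + 11.4788*m - 5.822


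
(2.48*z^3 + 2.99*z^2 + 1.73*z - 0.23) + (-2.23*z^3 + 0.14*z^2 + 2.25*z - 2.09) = 0.25*z^3 + 3.13*z^2 + 3.98*z - 2.32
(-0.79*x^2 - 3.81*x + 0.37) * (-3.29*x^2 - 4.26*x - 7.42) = 2.5991*x^4 + 15.9003*x^3 + 20.8751*x^2 + 26.694*x - 2.7454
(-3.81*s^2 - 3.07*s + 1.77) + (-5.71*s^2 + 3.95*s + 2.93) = -9.52*s^2 + 0.88*s + 4.7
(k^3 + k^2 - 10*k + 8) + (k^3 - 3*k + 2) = 2*k^3 + k^2 - 13*k + 10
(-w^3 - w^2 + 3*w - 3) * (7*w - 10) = -7*w^4 + 3*w^3 + 31*w^2 - 51*w + 30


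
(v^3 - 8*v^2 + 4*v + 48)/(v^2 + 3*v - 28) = (v^2 - 4*v - 12)/(v + 7)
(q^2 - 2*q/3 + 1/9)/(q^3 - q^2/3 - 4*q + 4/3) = (q - 1/3)/(q^2 - 4)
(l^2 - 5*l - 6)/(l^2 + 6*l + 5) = (l - 6)/(l + 5)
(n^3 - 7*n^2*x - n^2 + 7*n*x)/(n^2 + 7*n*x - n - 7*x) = n*(n - 7*x)/(n + 7*x)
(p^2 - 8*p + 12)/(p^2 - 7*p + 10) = (p - 6)/(p - 5)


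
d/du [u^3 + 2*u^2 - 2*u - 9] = 3*u^2 + 4*u - 2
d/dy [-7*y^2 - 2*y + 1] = -14*y - 2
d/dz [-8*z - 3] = -8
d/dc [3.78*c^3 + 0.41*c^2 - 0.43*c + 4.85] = 11.34*c^2 + 0.82*c - 0.43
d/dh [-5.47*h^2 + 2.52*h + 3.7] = 2.52 - 10.94*h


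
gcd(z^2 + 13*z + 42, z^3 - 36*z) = z + 6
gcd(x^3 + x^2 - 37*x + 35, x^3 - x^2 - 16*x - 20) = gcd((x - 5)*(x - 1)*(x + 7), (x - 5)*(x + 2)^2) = x - 5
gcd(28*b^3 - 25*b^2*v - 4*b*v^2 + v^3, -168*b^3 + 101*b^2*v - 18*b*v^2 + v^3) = -7*b + v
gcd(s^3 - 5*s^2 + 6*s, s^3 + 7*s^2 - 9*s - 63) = s - 3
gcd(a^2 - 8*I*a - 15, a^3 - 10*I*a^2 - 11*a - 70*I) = a - 5*I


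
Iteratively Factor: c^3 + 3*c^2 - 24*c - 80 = (c + 4)*(c^2 - c - 20) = (c + 4)^2*(c - 5)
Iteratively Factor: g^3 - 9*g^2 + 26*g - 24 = (g - 2)*(g^2 - 7*g + 12) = (g - 4)*(g - 2)*(g - 3)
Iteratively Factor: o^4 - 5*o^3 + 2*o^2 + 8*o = (o - 2)*(o^3 - 3*o^2 - 4*o) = (o - 4)*(o - 2)*(o^2 + o) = (o - 4)*(o - 2)*(o + 1)*(o)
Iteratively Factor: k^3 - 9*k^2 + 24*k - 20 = (k - 2)*(k^2 - 7*k + 10) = (k - 2)^2*(k - 5)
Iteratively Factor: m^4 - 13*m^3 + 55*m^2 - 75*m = (m)*(m^3 - 13*m^2 + 55*m - 75) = m*(m - 3)*(m^2 - 10*m + 25) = m*(m - 5)*(m - 3)*(m - 5)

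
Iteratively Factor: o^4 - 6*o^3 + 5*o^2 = (o - 1)*(o^3 - 5*o^2) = o*(o - 1)*(o^2 - 5*o) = o^2*(o - 1)*(o - 5)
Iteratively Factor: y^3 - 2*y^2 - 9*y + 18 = (y - 2)*(y^2 - 9) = (y - 3)*(y - 2)*(y + 3)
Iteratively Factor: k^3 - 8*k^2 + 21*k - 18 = (k - 3)*(k^2 - 5*k + 6) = (k - 3)^2*(k - 2)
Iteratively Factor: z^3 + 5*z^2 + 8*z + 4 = (z + 1)*(z^2 + 4*z + 4) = (z + 1)*(z + 2)*(z + 2)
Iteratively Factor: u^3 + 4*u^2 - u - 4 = (u + 1)*(u^2 + 3*u - 4) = (u - 1)*(u + 1)*(u + 4)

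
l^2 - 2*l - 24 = (l - 6)*(l + 4)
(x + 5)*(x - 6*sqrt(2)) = x^2 - 6*sqrt(2)*x + 5*x - 30*sqrt(2)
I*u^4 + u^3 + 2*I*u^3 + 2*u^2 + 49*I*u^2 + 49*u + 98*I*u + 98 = (u + 2)*(u - 7*I)*(u + 7*I)*(I*u + 1)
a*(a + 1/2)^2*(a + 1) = a^4 + 2*a^3 + 5*a^2/4 + a/4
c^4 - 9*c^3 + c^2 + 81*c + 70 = (c - 7)*(c - 5)*(c + 1)*(c + 2)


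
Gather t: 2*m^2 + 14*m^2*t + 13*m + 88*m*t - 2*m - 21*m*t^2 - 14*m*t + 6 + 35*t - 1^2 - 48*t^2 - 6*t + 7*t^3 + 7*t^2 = 2*m^2 + 11*m + 7*t^3 + t^2*(-21*m - 41) + t*(14*m^2 + 74*m + 29) + 5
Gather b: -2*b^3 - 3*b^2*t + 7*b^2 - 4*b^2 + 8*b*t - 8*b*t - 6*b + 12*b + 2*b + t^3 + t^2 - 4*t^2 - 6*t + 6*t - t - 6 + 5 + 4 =-2*b^3 + b^2*(3 - 3*t) + 8*b + t^3 - 3*t^2 - t + 3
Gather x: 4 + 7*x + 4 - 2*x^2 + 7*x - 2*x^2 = -4*x^2 + 14*x + 8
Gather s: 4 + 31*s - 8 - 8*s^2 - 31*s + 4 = -8*s^2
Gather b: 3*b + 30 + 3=3*b + 33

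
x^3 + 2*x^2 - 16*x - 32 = (x - 4)*(x + 2)*(x + 4)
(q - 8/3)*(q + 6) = q^2 + 10*q/3 - 16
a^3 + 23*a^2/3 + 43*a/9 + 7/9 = (a + 1/3)^2*(a + 7)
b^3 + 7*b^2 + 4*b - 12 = (b - 1)*(b + 2)*(b + 6)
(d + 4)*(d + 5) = d^2 + 9*d + 20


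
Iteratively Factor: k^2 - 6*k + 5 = (k - 1)*(k - 5)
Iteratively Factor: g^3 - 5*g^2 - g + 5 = (g + 1)*(g^2 - 6*g + 5) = (g - 5)*(g + 1)*(g - 1)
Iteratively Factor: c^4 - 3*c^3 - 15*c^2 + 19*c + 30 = (c + 1)*(c^3 - 4*c^2 - 11*c + 30) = (c - 5)*(c + 1)*(c^2 + c - 6) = (c - 5)*(c + 1)*(c + 3)*(c - 2)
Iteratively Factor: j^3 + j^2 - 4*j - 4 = (j + 2)*(j^2 - j - 2) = (j - 2)*(j + 2)*(j + 1)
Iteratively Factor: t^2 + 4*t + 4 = (t + 2)*(t + 2)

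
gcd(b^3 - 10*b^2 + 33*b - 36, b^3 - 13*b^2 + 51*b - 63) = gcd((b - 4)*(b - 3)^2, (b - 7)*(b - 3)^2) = b^2 - 6*b + 9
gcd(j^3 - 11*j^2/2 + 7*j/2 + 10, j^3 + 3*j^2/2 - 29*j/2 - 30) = j - 4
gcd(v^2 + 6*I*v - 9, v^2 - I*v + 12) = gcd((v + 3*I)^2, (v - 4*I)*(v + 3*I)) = v + 3*I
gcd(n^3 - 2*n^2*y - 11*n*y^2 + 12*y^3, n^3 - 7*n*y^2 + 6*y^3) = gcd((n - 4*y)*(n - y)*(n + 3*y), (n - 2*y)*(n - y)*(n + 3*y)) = -n^2 - 2*n*y + 3*y^2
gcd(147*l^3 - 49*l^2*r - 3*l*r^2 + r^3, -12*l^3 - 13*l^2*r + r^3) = 1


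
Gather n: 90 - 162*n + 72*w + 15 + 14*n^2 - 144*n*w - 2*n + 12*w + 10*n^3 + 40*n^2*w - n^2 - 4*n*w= 10*n^3 + n^2*(40*w + 13) + n*(-148*w - 164) + 84*w + 105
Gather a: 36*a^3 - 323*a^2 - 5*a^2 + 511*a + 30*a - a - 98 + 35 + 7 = 36*a^3 - 328*a^2 + 540*a - 56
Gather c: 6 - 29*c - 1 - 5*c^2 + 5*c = -5*c^2 - 24*c + 5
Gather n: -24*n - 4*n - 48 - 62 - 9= -28*n - 119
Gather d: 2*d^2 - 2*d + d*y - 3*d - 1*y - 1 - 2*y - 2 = 2*d^2 + d*(y - 5) - 3*y - 3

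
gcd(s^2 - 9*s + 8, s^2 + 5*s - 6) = s - 1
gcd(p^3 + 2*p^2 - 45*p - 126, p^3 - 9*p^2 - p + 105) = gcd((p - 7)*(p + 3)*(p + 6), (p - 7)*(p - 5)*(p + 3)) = p^2 - 4*p - 21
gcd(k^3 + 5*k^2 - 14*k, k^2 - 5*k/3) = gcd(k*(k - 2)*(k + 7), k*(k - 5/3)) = k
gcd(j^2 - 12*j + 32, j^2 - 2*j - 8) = j - 4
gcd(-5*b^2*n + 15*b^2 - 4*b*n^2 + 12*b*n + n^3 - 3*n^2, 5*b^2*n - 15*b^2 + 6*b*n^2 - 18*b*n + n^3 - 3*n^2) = b*n - 3*b + n^2 - 3*n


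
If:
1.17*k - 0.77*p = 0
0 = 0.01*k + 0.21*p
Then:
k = 0.00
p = 0.00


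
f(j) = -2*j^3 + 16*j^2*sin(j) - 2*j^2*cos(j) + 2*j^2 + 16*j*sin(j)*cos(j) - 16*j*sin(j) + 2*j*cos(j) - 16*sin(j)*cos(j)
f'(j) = 2*j^2*sin(j) + 16*j^2*cos(j) - 6*j^2 - 16*j*sin(j)^2 + 30*j*sin(j) + 16*j*cos(j)^2 - 20*j*cos(j) + 4*j + 16*sin(j)^2 + 16*sin(j)*cos(j) - 16*sin(j) - 16*cos(j)^2 + 2*cos(j)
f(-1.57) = -51.86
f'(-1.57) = 78.27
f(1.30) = 6.03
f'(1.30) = 21.30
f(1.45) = 9.18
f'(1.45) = 20.38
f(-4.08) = 499.87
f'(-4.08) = -390.96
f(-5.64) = 670.88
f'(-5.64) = 190.65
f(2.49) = 11.93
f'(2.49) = -26.40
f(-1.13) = -18.29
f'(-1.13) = 65.35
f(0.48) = -4.57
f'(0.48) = -1.68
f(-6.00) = 581.06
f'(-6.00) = 305.33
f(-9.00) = 1130.47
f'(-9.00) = -1917.19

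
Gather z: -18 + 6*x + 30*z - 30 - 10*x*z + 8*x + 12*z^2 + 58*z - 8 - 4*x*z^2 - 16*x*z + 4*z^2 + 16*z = 14*x + z^2*(16 - 4*x) + z*(104 - 26*x) - 56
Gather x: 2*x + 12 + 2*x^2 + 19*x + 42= 2*x^2 + 21*x + 54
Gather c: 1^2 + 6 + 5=12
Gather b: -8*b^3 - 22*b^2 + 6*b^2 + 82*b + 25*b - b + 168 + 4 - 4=-8*b^3 - 16*b^2 + 106*b + 168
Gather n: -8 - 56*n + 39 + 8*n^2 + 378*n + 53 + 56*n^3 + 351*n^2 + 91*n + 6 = 56*n^3 + 359*n^2 + 413*n + 90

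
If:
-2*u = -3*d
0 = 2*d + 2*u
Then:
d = 0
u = 0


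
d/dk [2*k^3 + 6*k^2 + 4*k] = 6*k^2 + 12*k + 4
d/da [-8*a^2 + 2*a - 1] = 2 - 16*a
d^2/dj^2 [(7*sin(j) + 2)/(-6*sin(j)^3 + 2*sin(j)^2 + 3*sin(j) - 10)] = (1008*sin(j)^7 + 396*sin(j)^6 - 1244*sin(j)^5 - 5902*sin(j)^4 - 128*sin(j)^3 + 5596*sin(j)^2 + 568*sin(j) - 536)/(6*sin(j)^3 - 2*sin(j)^2 - 3*sin(j) + 10)^3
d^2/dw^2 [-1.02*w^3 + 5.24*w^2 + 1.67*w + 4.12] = 10.48 - 6.12*w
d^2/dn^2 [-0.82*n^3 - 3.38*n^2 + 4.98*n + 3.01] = -4.92*n - 6.76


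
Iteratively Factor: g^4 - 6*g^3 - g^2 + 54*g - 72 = (g - 3)*(g^3 - 3*g^2 - 10*g + 24) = (g - 3)*(g - 2)*(g^2 - g - 12) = (g - 4)*(g - 3)*(g - 2)*(g + 3)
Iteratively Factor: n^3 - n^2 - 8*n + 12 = (n - 2)*(n^2 + n - 6) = (n - 2)*(n + 3)*(n - 2)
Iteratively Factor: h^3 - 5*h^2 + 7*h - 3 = (h - 1)*(h^2 - 4*h + 3) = (h - 3)*(h - 1)*(h - 1)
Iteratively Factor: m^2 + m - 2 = (m - 1)*(m + 2)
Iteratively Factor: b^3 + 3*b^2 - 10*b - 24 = (b + 4)*(b^2 - b - 6) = (b + 2)*(b + 4)*(b - 3)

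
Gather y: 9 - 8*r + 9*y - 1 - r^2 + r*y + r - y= -r^2 - 7*r + y*(r + 8) + 8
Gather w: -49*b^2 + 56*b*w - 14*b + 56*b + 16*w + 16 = -49*b^2 + 42*b + w*(56*b + 16) + 16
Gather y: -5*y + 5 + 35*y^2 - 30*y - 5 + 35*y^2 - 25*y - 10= 70*y^2 - 60*y - 10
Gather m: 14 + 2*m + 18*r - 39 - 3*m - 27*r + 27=-m - 9*r + 2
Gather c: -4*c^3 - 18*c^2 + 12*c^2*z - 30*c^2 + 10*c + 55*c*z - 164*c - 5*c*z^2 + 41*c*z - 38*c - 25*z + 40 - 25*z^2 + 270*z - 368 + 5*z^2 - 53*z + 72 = -4*c^3 + c^2*(12*z - 48) + c*(-5*z^2 + 96*z - 192) - 20*z^2 + 192*z - 256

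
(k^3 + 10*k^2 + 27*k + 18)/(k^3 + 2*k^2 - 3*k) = (k^2 + 7*k + 6)/(k*(k - 1))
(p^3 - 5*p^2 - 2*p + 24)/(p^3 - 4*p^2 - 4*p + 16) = (p - 3)/(p - 2)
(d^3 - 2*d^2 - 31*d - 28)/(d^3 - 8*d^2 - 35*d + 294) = (d^2 + 5*d + 4)/(d^2 - d - 42)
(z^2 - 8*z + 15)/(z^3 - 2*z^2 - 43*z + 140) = (z - 3)/(z^2 + 3*z - 28)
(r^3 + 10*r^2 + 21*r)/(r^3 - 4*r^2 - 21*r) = (r + 7)/(r - 7)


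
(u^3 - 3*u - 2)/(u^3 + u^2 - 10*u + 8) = (u^2 + 2*u + 1)/(u^2 + 3*u - 4)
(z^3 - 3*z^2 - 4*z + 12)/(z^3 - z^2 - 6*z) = (z - 2)/z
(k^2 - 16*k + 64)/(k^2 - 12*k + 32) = (k - 8)/(k - 4)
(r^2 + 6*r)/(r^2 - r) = (r + 6)/(r - 1)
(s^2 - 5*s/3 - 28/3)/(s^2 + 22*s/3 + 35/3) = (s - 4)/(s + 5)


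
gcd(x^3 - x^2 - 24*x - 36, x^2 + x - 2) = x + 2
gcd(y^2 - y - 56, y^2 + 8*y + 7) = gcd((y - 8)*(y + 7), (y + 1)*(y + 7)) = y + 7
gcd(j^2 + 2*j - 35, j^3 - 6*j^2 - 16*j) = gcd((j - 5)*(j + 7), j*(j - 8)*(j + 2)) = 1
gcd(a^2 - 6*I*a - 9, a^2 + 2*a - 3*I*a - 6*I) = a - 3*I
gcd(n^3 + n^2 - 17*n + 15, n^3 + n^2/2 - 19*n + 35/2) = n^2 + 4*n - 5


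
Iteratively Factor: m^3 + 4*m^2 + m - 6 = (m + 2)*(m^2 + 2*m - 3) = (m - 1)*(m + 2)*(m + 3)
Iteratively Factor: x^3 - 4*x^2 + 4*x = (x - 2)*(x^2 - 2*x) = x*(x - 2)*(x - 2)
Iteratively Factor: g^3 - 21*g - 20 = (g - 5)*(g^2 + 5*g + 4) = (g - 5)*(g + 1)*(g + 4)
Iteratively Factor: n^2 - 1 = (n - 1)*(n + 1)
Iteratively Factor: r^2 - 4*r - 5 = (r - 5)*(r + 1)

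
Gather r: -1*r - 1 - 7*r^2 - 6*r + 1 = -7*r^2 - 7*r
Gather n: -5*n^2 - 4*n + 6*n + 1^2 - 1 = -5*n^2 + 2*n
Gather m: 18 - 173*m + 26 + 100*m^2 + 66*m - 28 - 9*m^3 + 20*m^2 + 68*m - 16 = -9*m^3 + 120*m^2 - 39*m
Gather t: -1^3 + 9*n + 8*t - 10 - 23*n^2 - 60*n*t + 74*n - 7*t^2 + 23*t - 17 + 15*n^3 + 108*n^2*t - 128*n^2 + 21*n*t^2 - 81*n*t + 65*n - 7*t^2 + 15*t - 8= 15*n^3 - 151*n^2 + 148*n + t^2*(21*n - 14) + t*(108*n^2 - 141*n + 46) - 36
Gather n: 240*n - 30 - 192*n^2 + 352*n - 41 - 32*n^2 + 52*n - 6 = -224*n^2 + 644*n - 77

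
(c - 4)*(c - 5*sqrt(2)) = c^2 - 5*sqrt(2)*c - 4*c + 20*sqrt(2)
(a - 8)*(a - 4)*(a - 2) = a^3 - 14*a^2 + 56*a - 64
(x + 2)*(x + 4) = x^2 + 6*x + 8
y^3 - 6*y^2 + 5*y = y*(y - 5)*(y - 1)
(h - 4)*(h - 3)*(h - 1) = h^3 - 8*h^2 + 19*h - 12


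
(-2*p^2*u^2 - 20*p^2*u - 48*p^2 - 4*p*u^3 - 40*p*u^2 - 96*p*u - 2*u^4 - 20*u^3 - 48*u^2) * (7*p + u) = -14*p^3*u^2 - 140*p^3*u - 336*p^3 - 30*p^2*u^3 - 300*p^2*u^2 - 720*p^2*u - 18*p*u^4 - 180*p*u^3 - 432*p*u^2 - 2*u^5 - 20*u^4 - 48*u^3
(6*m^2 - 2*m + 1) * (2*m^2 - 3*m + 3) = 12*m^4 - 22*m^3 + 26*m^2 - 9*m + 3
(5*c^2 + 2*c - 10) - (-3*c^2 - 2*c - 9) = 8*c^2 + 4*c - 1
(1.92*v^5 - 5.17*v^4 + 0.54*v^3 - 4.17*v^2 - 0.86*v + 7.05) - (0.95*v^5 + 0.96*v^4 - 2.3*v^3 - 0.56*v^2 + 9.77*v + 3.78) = 0.97*v^5 - 6.13*v^4 + 2.84*v^3 - 3.61*v^2 - 10.63*v + 3.27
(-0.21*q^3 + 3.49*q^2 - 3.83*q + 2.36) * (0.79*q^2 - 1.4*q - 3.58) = -0.1659*q^5 + 3.0511*q^4 - 7.1599*q^3 - 5.2678*q^2 + 10.4074*q - 8.4488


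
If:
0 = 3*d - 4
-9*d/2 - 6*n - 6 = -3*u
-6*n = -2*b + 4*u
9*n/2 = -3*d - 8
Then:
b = -32/3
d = 4/3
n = -8/3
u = -4/3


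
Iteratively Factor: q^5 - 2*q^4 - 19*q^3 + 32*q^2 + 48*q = (q - 4)*(q^4 + 2*q^3 - 11*q^2 - 12*q) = q*(q - 4)*(q^3 + 2*q^2 - 11*q - 12) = q*(q - 4)*(q - 3)*(q^2 + 5*q + 4) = q*(q - 4)*(q - 3)*(q + 4)*(q + 1)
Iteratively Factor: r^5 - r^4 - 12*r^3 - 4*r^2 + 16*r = (r + 2)*(r^4 - 3*r^3 - 6*r^2 + 8*r) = (r - 4)*(r + 2)*(r^3 + r^2 - 2*r) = r*(r - 4)*(r + 2)*(r^2 + r - 2) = r*(r - 4)*(r - 1)*(r + 2)*(r + 2)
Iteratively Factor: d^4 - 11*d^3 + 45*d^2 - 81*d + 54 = (d - 3)*(d^3 - 8*d^2 + 21*d - 18) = (d - 3)^2*(d^2 - 5*d + 6) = (d - 3)^3*(d - 2)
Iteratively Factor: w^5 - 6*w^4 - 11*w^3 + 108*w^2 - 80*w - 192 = (w + 4)*(w^4 - 10*w^3 + 29*w^2 - 8*w - 48) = (w + 1)*(w + 4)*(w^3 - 11*w^2 + 40*w - 48) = (w - 3)*(w + 1)*(w + 4)*(w^2 - 8*w + 16) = (w - 4)*(w - 3)*(w + 1)*(w + 4)*(w - 4)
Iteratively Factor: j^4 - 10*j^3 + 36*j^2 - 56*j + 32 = (j - 2)*(j^3 - 8*j^2 + 20*j - 16) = (j - 2)^2*(j^2 - 6*j + 8) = (j - 4)*(j - 2)^2*(j - 2)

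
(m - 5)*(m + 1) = m^2 - 4*m - 5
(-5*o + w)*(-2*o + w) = 10*o^2 - 7*o*w + w^2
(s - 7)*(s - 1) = s^2 - 8*s + 7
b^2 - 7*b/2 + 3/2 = (b - 3)*(b - 1/2)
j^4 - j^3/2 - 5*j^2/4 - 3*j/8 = j*(j - 3/2)*(j + 1/2)^2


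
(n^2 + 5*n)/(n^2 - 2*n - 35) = n/(n - 7)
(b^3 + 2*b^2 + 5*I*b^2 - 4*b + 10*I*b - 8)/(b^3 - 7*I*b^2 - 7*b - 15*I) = (b^2 + b*(2 + 4*I) + 8*I)/(b^2 - 8*I*b - 15)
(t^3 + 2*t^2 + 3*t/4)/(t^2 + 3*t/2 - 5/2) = t*(4*t^2 + 8*t + 3)/(2*(2*t^2 + 3*t - 5))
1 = 1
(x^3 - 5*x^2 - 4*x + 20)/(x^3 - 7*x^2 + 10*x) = (x + 2)/x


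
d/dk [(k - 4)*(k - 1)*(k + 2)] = 3*k^2 - 6*k - 6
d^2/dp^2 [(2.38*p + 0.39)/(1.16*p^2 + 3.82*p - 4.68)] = ((2.32*p + 3.82)*(2.38*p + 0.39)*(4.64*p + 7.64) - (16.5648*p + 19.088)*(1.16*p^2 + 3.82*p - 4.68))/(1.16*p^2 + 3.82*p - 4.68)^3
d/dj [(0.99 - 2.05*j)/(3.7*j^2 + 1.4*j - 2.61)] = (7.585*j^2 - 7.326*j + 3.9645)/(13.69*j^4 + 10.36*j^3 - 17.354*j^2 - 7.308*j + 6.8121)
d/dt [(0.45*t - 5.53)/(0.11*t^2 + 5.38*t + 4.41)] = (-0.0495*t^2 + 1.2166*t + 31.7359)/(0.0121*t^4 + 1.1836*t^3 + 29.9146*t^2 + 47.4516*t + 19.4481)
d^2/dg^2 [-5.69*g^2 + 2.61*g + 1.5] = -11.3800000000000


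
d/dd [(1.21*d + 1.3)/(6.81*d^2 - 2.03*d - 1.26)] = (-8.2401*d^2 - 17.706*d + 1.1144)/(46.3761*d^4 - 27.6486*d^3 - 13.0403*d^2 + 5.1156*d + 1.5876)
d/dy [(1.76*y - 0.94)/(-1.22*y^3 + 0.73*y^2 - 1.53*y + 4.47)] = (4.2944*y^3 - 4.7252*y^2 + 1.3724*y + 6.429)/(1.4884*y^6 - 1.7812*y^5 + 4.2661*y^4 - 13.1406*y^3 + 8.8671*y^2 - 13.6782*y + 19.9809)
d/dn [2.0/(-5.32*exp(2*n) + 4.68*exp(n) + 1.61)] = (21.28*exp(n) - 9.36)*exp(n)/(-5.32*exp(2*n) + 4.68*exp(n) + 1.61)^2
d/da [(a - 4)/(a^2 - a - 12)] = -1/(a^2 + 6*a + 9)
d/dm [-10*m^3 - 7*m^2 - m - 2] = -30*m^2 - 14*m - 1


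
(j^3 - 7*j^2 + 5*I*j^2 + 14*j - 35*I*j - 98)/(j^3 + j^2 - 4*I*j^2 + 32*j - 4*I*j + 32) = (j^3 + j^2*(-7 + 5*I) + j*(14 - 35*I) - 98)/(j^3 + j^2*(1 - 4*I) + j*(32 - 4*I) + 32)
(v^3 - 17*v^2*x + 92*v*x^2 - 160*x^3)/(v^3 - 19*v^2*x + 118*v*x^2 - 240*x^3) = (-v + 4*x)/(-v + 6*x)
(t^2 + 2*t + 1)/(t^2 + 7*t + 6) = (t + 1)/(t + 6)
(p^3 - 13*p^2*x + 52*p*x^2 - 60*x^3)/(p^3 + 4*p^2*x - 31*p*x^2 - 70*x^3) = (p^2 - 8*p*x + 12*x^2)/(p^2 + 9*p*x + 14*x^2)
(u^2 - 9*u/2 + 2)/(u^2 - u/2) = (u - 4)/u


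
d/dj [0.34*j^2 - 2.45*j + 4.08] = 0.68*j - 2.45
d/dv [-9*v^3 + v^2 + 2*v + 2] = -27*v^2 + 2*v + 2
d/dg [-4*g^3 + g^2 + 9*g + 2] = -12*g^2 + 2*g + 9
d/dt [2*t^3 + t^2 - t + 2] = 6*t^2 + 2*t - 1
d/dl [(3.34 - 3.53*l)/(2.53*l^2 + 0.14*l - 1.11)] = (8.9309*l^2 - 16.9004*l + 3.4507)/(6.4009*l^4 + 0.7084*l^3 - 5.597*l^2 - 0.3108*l + 1.2321)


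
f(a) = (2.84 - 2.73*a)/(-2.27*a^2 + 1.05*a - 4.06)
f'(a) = (2.84 - 2.73*a)*(4.54*a - 1.05)/(-2.27*a^2 + 1.05*a - 4.06)^2 - 2.73/(-2.27*a^2 + 1.05*a - 4.06) = (-6.1971*a^2 + 12.8936*a + 8.1018)/(5.1529*a^4 - 4.767*a^3 + 19.5349*a^2 - 8.526*a + 16.4836)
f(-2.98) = -0.40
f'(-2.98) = -0.11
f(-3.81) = -0.32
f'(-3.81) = -0.08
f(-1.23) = -0.71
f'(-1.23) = -0.22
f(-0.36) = -0.81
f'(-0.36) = 0.12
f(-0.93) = -0.77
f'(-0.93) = -0.19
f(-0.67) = -0.81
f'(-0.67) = -0.10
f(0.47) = -0.38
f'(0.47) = 0.77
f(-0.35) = -0.81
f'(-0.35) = 0.13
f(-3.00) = -0.40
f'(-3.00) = -0.11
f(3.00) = 0.25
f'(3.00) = -0.02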